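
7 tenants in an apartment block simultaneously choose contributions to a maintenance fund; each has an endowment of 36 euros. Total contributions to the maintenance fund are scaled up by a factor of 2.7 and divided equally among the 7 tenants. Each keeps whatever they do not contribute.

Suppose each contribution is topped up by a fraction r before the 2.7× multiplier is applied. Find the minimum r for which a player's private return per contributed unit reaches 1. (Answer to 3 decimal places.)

1.593

With matching at rate r, one contributed unit becomes (1 + r) in the maintenance fund and returns 2.7 × (1 + r) / 7 to the contributor.
Setting this equal to 1: 1 + r = 7/2.7 = 2.5926.
So the minimum matching rate is r = 2.5926 − 1 = 1.593.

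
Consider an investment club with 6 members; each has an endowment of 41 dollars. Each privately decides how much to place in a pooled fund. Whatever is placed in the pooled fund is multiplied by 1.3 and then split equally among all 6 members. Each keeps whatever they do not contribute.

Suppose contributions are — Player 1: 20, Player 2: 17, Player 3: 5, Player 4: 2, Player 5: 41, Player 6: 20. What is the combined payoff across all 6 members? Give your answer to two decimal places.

277.50 dollars

Total contributed: 20 + 17 + 5 + 2 + 41 + 20 = 105; total kept: 6 × 41 − 105 = 141.
The pooled fund pays out 1.3 × 105 = 136.50 in aggregate.
Group total = 141 + 136.50 = 277.50.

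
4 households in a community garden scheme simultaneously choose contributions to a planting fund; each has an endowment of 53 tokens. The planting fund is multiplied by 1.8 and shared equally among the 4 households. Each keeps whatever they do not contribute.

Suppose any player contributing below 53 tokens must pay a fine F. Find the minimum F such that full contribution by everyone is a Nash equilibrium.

29.15 tokens

Given the others contribute fully, the best deviation is to contribute 0 (any partial contribution still incurs the fine and gives up units whose private return 0.4500 is below 1).
Deviating from 53 to 0 saves 53 tokens but forfeits the deviator's share of the drop in the planting fund: 1.8/4 × 53 = 23.85.
So the deviation gain is 53 − 23.85 = 29.15, and the fine must be at least 29.15 tokens to wipe it out.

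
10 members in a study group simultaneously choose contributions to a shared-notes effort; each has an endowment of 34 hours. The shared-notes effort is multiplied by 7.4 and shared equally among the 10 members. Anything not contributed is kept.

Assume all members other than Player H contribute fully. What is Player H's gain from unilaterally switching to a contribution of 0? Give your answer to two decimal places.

Switching from a contribution of 34 to 0 lets Player H keep an extra 34 hours, but lowers the shared-notes effort by 34, which costs Player H their own share of that drop: 7.4/10 × 34 = 25.16.
Net gain = 34 − 25.16 = 8.84. The private return per contributed unit (0.7400) is below 1, so free-riding is indeed the best response regardless of what the others do.

8.84 hours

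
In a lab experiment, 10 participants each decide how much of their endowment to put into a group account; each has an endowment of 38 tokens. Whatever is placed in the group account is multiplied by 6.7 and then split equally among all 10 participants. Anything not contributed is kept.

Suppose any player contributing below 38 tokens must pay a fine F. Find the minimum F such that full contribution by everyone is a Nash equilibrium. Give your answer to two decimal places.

12.54 tokens

Given the others contribute fully, the best deviation is to contribute 0 (any partial contribution still incurs the fine and gives up units whose private return 0.6700 is below 1).
Deviating from 38 to 0 saves 38 tokens but forfeits the deviator's share of the drop in the group account: 6.7/10 × 38 = 25.46.
So the deviation gain is 38 − 25.46 = 12.54, and the fine must be at least 12.54 tokens to wipe it out.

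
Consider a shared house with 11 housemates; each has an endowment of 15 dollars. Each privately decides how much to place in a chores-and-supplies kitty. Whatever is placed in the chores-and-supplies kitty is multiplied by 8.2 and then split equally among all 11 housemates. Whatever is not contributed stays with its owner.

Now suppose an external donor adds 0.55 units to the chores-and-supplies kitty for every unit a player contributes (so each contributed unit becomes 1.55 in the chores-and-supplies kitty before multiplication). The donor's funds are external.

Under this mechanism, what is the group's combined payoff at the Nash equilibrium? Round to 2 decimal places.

2097.15 dollars

The effective private return per unit is now 8.2 × 1.55 / 11 = 1.1555 > 1, so every player's dominant strategy flips to full contribution.
At the Nash equilibrium everyone contributes 15. Group total payoff = 8.2 × 1.55 × 165 = 2097.15.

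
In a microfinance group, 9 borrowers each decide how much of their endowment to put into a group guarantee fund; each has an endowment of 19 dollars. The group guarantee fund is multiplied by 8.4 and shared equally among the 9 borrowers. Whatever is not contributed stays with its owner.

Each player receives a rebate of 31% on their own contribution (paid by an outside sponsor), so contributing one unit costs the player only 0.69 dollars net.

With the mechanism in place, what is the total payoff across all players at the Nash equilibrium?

1489.41 dollars

The effective private return per unit is now (8.4/9) / 0.69 = 1.3527 > 1, so every player's dominant strategy flips to full contribution.
So the Nash equilibrium is full contribution by all 9; the group earns 9 × (19 × 0.31 + 8.4 × 19) = 1489.41.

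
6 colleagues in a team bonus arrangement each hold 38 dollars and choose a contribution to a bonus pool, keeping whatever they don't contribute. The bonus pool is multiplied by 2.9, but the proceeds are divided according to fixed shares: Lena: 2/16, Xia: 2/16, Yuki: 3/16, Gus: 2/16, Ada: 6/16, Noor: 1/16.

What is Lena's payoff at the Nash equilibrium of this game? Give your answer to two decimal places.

51.78 dollars

For player j, contributing a unit is worthwhile iff 2.9 × (j's share) ≥ 1, i.e. iff j's share is at least 0.3448.
The only share above 0.3448 is Ada's 6/16, contributing 38; the remaining 5 contribute 0. Total contributed: 38.
Lena keeps 38 and receives 2.9 × 38 × 2/16 = 13.78 from the bonus pool, for a payoff of 51.78.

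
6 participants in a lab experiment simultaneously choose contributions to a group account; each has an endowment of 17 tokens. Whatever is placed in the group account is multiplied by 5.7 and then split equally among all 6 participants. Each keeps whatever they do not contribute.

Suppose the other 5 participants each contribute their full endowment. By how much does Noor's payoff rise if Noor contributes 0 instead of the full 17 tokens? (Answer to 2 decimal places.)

0.85 tokens

Switching from a contribution of 17 to 0 lets Noor keep an extra 17 tokens, but lowers the group account by 17, which costs Noor their own share of that drop: 5.7/6 × 17 = 16.15.
Net gain = 17 − 16.15 = 0.85. The private return per contributed unit (0.9500) is below 1, so free-riding is indeed the best response regardless of what the others do.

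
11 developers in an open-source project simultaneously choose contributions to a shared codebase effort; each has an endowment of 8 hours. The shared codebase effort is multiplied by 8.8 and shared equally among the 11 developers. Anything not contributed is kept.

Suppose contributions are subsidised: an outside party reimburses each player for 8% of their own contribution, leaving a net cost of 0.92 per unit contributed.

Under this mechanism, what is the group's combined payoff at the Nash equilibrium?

88.00 hours

With the mechanism, a contributed unit returns (8.8/11) / 0.92 = 0.8696 per unit of net cost — still below 1 — so contributing 0 remains dominant for every player.
At the Nash equilibrium no one contributes; group total payoff = 11 × 8 = 88.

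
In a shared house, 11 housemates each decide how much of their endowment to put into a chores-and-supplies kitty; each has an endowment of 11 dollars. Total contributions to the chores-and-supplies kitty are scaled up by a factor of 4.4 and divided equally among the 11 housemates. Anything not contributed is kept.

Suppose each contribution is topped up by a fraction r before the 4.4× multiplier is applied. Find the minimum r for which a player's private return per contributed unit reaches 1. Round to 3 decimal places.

1.500

With matching at rate r, one contributed unit becomes (1 + r) in the chores-and-supplies kitty and returns 4.4 × (1 + r) / 11 to the contributor.
Setting this equal to 1: 1 + r = 11/4.4 = 2.5000.
So the minimum matching rate is r = 2.5000 − 1 = 1.500.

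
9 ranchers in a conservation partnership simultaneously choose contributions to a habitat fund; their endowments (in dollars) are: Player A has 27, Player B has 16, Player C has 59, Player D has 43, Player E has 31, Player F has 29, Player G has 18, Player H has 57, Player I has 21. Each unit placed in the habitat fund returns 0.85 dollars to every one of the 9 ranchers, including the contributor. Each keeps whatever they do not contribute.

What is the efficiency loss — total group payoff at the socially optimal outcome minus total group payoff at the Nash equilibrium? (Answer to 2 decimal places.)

The private return per contributed unit is 0.85 < 1 for everyone, so the Nash equilibrium is zero contribution and the group total is Σ E_j = 27 + 16 + 59 + 43 + 31 + 29 + 18 + 57 + 21 = 301.
Each contributed unit returns 7.650 to the group, so the social optimum is full contribution by everyone: group total = 7.650 × 301 = 2302.65.
Efficiency loss = (7.650 − 1) × 301 = 2001.65.

2001.65 dollars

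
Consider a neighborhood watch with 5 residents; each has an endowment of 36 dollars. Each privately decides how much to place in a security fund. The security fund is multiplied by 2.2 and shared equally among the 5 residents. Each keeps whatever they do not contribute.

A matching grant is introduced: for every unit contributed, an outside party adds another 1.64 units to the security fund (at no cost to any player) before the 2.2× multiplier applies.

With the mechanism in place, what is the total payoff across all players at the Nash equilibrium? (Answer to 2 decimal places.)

With the mechanism, a contributed unit returns 2.2 × 2.64 / 5 = 1.1616 per unit of net cost to the contributor — now above 1 — so contributing fully is weakly dominant for every player.
So the Nash equilibrium is full contribution by all 5; the group earns 2.2 × 2.64 × 180 = 1045.44.

1045.44 dollars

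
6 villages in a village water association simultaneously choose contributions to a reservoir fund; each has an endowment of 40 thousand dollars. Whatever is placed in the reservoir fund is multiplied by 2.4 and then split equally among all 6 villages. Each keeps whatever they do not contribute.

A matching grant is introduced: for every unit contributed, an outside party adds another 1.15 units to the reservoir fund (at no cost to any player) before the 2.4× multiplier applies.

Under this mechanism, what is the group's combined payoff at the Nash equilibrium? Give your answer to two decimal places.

240.00 thousand dollars

The effective private return is 2.4 × 2.15 / 6 = 0.8600, which is still under 1, so the mechanism doesn't change anyone's dominant strategy: zero contribution.
At the Nash equilibrium no one contributes; group total payoff = 6 × 40 = 240.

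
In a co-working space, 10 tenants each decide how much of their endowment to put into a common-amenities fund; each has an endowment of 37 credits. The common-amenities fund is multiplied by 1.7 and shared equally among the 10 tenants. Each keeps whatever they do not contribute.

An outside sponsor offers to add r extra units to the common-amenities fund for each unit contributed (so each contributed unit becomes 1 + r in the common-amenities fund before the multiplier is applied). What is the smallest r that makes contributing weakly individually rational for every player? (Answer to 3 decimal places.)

With matching at rate r, one contributed unit becomes (1 + r) in the common-amenities fund and returns 1.7 × (1 + r) / 10 to the contributor.
Setting this equal to 1: 1 + r = 10/1.7 = 5.8824.
So the minimum matching rate is r = 5.8824 − 1 = 4.882.

4.882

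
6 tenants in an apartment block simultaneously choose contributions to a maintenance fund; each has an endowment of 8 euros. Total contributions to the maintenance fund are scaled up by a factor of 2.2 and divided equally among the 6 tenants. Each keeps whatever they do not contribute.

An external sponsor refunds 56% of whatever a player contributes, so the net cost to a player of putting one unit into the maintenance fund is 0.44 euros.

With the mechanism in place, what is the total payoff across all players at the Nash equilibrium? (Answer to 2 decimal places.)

48.00 euros

Even with the mechanism, each unit contributed returns only (2.2/6) / 0.44 = 0.8333 per unit of net cost, so contributing nothing is still dominant.
At the Nash equilibrium no one contributes; group total payoff = 6 × 8 = 48.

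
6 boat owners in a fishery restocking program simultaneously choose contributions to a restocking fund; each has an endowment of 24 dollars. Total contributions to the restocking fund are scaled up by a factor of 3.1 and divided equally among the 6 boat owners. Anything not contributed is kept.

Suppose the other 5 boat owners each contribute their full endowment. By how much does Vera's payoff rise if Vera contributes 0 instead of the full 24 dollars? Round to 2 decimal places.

11.60 dollars

Switching from a contribution of 24 to 0 lets Vera keep an extra 24 dollars, but lowers the restocking fund by 24, which costs Vera their own share of that drop: 3.1/6 × 24 = 12.40.
Net gain = 24 − 12.40 = 11.60. The private return per contributed unit (0.5167) is below 1, so free-riding is indeed the best response regardless of what the others do.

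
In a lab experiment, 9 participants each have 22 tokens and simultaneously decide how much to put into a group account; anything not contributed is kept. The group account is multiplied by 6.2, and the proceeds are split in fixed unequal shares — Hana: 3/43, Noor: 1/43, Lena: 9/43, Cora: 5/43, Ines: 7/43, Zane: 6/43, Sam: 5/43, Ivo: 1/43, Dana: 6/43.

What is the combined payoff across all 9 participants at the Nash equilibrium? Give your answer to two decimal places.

426.80 tokens

Each unit j contributes comes back to j as 6.2 × (j's share), so j prefers to contribute only if that share exceeds 1/6.2 = 0.1613; otherwise keeping the unit dominates.
Lena and Ines clear that bar, contributing 22 each; the remaining 7 contribute 0. Total contributed: 44.
The group account pays out 6.2 × 44 = 272.80 in total (split across the unequal shares, but the aggregate is all that matters for the group sum).
The 7 free-riders keep 22 each, adding 154. Group total = 154 + 272.80 = 426.80.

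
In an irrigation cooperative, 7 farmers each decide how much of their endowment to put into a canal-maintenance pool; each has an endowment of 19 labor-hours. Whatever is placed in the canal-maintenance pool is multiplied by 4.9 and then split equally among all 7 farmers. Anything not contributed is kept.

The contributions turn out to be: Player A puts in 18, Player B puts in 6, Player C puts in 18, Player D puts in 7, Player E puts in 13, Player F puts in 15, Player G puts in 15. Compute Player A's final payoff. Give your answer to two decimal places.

65.40 labor-hours

Total contributed: 18 + 6 + 18 + 7 + 13 + 15 + 15 = 92.
Each receives 4.9 × 92 / 7 = 64.40 from the canal-maintenance pool.
Player A keeps 19 − 18 = 1, so Player A's payoff is 1 + 64.40 = 65.40.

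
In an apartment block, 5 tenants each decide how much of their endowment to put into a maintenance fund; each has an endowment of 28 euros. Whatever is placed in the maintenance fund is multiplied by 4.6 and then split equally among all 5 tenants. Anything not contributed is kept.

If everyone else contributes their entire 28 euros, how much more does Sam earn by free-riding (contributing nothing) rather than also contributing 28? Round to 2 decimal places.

Switching from a contribution of 28 to 0 lets Sam keep an extra 28 euros, but lowers the maintenance fund by 28, which costs Sam their own share of that drop: 4.6/5 × 28 = 25.76.
Net gain = 28 − 25.76 = 2.24. The private return per contributed unit (0.9200) is below 1, so free-riding is indeed the best response regardless of what the others do.

2.24 euros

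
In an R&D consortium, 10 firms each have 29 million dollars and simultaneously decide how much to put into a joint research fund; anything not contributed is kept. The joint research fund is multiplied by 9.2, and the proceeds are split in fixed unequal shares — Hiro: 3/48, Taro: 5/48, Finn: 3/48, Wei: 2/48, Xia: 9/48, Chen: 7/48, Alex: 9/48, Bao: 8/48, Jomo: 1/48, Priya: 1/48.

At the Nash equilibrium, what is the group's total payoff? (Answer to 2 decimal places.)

1241.20 million dollars

Each unit j contributes comes back to j as 9.2 × (j's share), so j prefers to contribute only if that share exceeds 1/9.2 = 0.1087; otherwise keeping the unit dominates.
The shares above 0.1087 belong to Xia, Chen, Alex and Bao, contributing 29 each; the remaining 6 contribute 0. Total contributed: 116.
The joint research fund pays out 9.2 × 116 = 1067.20 in total (split across the unequal shares, but the aggregate is all that matters for the group sum).
The 6 free-riders keep 29 each, adding 174. Group total = 174 + 1067.20 = 1241.20.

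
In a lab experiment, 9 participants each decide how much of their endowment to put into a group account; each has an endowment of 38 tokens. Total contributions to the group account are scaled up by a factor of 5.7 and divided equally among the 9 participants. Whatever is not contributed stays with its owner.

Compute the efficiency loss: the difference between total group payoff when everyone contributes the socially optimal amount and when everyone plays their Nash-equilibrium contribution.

Each contributed unit returns 5.7/9 = 0.6333 to its contributor — below 1 — so contributing 0 is dominant for every player. At the Nash equilibrium everyone keeps their 38, and the group total is 9 × 38 = 342.
Each contributed unit returns 5.700 to the group as a whole (0.6333 to each of 9 players), which exceeds 1, so the social optimum is full contribution: group total = 5.700 × 342 = 1949.40.
Efficiency loss = 1949.40 − 342 = 1607.40.

1607.40 tokens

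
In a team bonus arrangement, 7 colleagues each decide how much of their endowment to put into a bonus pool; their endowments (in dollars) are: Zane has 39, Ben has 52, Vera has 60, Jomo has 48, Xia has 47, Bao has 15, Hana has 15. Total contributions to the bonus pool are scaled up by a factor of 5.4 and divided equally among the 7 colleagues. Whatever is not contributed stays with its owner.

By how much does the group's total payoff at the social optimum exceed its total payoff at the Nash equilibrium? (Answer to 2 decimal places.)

The private return per contributed unit is 5.4/7 = 0.7714 < 1 for every player regardless of endowment, so the Nash equilibrium is zero contribution and the group total is Σ E_j = 39 + 52 + 60 + 48 + 47 + 15 + 15 = 276.
Each contributed unit returns 5.400 to the group, so the social optimum is full contribution by everyone: group total = 5.400 × 276 = 1490.40.
Efficiency loss = (5.400 − 1) × 276 = 1214.40.

1214.40 dollars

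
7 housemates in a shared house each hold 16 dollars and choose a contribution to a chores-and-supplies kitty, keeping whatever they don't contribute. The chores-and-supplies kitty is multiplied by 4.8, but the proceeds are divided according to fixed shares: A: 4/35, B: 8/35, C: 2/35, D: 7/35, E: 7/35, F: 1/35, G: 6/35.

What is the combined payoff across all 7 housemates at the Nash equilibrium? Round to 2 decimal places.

Player j's private return per contributed unit is 4.8 × (j's share). Contributing is weakly dominant for j when that share is at least 1/4.8 = 0.2083, and contributing 0 is dominant otherwise.
B alone (share 8/35) is above the threshold, contributing 16; the remaining 6 contribute 0. Total contributed: 16.
The chores-and-supplies kitty pays out 4.8 × 16 = 76.80 in total (split across the unequal shares, but the aggregate is all that matters for the group sum).
The 6 free-riders keep 16 each, adding 96. Group total = 96 + 76.80 = 172.80.

172.80 dollars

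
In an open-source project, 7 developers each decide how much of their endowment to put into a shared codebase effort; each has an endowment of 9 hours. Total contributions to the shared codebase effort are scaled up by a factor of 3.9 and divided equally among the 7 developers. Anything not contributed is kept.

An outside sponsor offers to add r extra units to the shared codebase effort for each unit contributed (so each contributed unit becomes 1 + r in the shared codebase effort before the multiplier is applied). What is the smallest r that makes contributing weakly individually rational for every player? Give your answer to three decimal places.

With matching at rate r, one contributed unit becomes (1 + r) in the shared codebase effort and returns 3.9 × (1 + r) / 7 to the contributor.
Setting this equal to 1: 1 + r = 7/3.9 = 1.7949.
So the minimum matching rate is r = 1.7949 − 1 = 0.795.

0.795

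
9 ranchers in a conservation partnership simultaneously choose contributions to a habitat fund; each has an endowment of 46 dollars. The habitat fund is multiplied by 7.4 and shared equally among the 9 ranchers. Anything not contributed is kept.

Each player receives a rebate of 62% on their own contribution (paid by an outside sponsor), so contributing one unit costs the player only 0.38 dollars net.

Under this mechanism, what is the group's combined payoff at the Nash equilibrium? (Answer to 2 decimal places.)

3320.28 dollars

With the mechanism, a contributed unit returns (7.4/9) / 0.38 = 2.1637 per unit of net cost to the contributor — now above 1 — so contributing fully is weakly dominant for every player.
So the Nash equilibrium is full contribution by all 9; the group earns 9 × (46 × 0.62 + 7.4 × 46) = 3320.28.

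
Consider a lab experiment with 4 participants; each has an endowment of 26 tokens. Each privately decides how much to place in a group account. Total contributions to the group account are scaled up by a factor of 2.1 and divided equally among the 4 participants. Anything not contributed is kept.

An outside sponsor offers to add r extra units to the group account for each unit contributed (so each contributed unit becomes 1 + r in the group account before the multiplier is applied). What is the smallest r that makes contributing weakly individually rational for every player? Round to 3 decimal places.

With matching at rate r, one contributed unit becomes (1 + r) in the group account and returns 2.1 × (1 + r) / 4 to the contributor.
Setting this equal to 1: 1 + r = 4/2.1 = 1.9048.
So the minimum matching rate is r = 1.9048 − 1 = 0.905.

0.905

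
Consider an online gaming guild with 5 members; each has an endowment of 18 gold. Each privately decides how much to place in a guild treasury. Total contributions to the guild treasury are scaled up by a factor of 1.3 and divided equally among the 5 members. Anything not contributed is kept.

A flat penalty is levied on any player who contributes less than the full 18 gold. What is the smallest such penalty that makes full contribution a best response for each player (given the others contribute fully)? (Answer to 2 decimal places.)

13.32 gold

Given the others contribute fully, the best deviation is to contribute 0 (any partial contribution still incurs the fine and gives up units whose private return 0.2600 is below 1).
Deviating from 18 to 0 saves 18 gold but forfeits the deviator's share of the drop in the guild treasury: 1.3/5 × 18 = 4.68.
So the deviation gain is 18 − 4.68 = 13.32, and the fine must be at least 13.32 gold to wipe it out.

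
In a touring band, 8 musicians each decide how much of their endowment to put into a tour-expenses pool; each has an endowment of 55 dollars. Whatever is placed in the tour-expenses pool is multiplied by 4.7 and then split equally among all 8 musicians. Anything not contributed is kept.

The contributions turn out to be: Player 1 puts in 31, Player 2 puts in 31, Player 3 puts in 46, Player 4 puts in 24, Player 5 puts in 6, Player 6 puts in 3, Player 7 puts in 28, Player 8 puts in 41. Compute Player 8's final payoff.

137.38 dollars

Total contributed: 31 + 31 + 46 + 24 + 6 + 3 + 28 + 41 = 210.
Each receives 4.7 × 210 / 8 = 123.38 from the tour-expenses pool.
Player 8 keeps 55 − 41 = 14, so Player 8's payoff is 14 + 123.38 = 137.38.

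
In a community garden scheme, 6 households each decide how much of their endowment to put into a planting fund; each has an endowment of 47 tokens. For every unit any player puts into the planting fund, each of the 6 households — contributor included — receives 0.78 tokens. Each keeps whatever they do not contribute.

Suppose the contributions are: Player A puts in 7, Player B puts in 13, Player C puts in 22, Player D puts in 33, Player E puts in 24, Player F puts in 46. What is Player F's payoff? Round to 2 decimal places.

Total contributed: 7 + 13 + 22 + 33 + 24 + 46 = 145.
Each receives 0.78 × 145 = 113.10 from the planting fund.
Player F keeps 47 − 46 = 1, so Player F's payoff is 1 + 113.10 = 114.10.

114.10 tokens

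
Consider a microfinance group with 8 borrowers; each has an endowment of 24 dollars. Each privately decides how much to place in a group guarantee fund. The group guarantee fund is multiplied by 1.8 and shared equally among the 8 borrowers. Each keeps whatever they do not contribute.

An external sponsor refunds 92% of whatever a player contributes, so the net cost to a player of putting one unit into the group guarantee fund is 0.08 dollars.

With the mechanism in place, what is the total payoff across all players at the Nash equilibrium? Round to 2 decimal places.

522.24 dollars

The effective private return per unit is now (1.8/8) / 0.08 = 2.8125 > 1, so every player's dominant strategy flips to full contribution.
So the Nash equilibrium is full contribution by all 8; the group earns 8 × (24 × 0.92 + 1.8 × 24) = 522.24.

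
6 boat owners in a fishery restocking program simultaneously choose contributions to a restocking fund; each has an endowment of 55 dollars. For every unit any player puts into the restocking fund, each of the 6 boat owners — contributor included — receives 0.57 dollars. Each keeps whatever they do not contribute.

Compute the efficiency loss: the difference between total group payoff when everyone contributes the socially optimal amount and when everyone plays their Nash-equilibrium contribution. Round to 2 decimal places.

The private return per contributed unit is 0.57 < 1, so contributing 0 is dominant for every player. At the Nash equilibrium everyone keeps their 55, and the group total is 6 × 55 = 330.
Each contributed unit returns 3.420 to the group as a whole (0.57 to each of 6 players), which exceeds 1, so the social optimum is full contribution: group total = 3.420 × 330 = 1128.60.
Efficiency loss = 1128.60 − 330 = 798.60.

798.60 dollars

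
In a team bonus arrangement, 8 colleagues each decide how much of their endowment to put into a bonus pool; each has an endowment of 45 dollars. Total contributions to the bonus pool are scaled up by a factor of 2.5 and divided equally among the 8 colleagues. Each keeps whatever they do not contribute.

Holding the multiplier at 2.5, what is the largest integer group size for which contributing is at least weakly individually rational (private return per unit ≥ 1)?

2

Private return per unit is 2.5/(group size), which is ≥ 1 whenever the group size is ≤ 2.5.
The largest such integer is 2.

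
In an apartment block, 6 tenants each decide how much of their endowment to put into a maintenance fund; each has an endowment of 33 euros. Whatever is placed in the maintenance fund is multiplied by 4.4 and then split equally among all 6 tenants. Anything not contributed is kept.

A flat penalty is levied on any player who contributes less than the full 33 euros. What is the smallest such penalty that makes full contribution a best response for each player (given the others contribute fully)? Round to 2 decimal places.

Given the others contribute fully, the best deviation is to contribute 0 (any partial contribution still incurs the fine and gives up units whose private return 0.7333 is below 1).
Deviating from 33 to 0 saves 33 euros but forfeits the deviator's share of the drop in the maintenance fund: 4.4/6 × 33 = 24.20.
So the deviation gain is 33 − 24.20 = 8.80, and the fine must be at least 8.80 euros to wipe it out.

8.80 euros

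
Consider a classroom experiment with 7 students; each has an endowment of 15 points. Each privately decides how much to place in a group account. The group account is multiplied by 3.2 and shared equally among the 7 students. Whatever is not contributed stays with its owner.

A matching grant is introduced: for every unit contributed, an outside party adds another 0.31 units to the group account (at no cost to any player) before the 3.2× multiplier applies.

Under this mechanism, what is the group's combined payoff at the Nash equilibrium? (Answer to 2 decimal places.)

105.00 points

The effective private return is 3.2 × 1.31 / 7 = 0.5989, which is still under 1, so the mechanism doesn't change anyone's dominant strategy: zero contribution.
Everyone keeps their endowment and the group total is 7 × 15 = 105.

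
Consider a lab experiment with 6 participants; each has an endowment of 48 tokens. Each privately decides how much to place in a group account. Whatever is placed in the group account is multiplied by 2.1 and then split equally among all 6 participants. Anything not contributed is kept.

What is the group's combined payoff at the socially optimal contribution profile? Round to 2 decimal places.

604.80 tokens

Each contributed unit returns 2.100 to the group as a whole (0.3500 to each of 6 players), which exceeds 1, so the social optimum is full contribution: group total = 2.100 × 288 = 604.80.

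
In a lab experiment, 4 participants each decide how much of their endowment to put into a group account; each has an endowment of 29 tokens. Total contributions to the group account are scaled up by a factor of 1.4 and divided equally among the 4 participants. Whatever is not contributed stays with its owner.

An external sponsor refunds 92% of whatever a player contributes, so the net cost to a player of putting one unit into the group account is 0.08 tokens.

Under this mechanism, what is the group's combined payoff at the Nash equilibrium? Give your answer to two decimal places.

Under the mechanism each unit contributed yields (1.4/4) / 0.08 = 4.3750 back to its contributor per unit of net cost, which exceeds 1, making full contribution the dominant choice for everyone.
So the Nash equilibrium is full contribution by all 4; the group earns 4 × (29 × 0.92 + 1.4 × 29) = 269.12.

269.12 tokens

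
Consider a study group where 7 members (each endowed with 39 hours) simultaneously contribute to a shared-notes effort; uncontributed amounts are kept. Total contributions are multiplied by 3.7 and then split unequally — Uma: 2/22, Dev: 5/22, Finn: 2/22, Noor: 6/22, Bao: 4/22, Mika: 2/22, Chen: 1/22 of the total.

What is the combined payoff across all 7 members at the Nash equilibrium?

For player j, contributing a unit is worthwhile iff 3.7 × (j's share) ≥ 1, i.e. iff j's share is at least 0.2703.
The only share above 0.2703 is Noor's 6/22, contributing 39; the remaining 6 contribute 0. Total contributed: 39.
The shared-notes effort pays out 3.7 × 39 = 144.30 in total (split across the unequal shares, but the aggregate is all that matters for the group sum).
The 6 free-riders keep 39 each, adding 234. Group total = 234 + 144.30 = 378.30.

378.30 hours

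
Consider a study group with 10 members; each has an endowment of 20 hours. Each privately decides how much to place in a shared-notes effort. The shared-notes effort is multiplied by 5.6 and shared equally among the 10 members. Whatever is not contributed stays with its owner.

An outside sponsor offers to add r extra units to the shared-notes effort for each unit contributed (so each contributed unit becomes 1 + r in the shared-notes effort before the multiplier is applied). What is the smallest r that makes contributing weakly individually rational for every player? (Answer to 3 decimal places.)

With matching at rate r, one contributed unit becomes (1 + r) in the shared-notes effort and returns 5.6 × (1 + r) / 10 to the contributor.
Setting this equal to 1: 1 + r = 10/5.6 = 1.7857.
So the minimum matching rate is r = 1.7857 − 1 = 0.786.

0.786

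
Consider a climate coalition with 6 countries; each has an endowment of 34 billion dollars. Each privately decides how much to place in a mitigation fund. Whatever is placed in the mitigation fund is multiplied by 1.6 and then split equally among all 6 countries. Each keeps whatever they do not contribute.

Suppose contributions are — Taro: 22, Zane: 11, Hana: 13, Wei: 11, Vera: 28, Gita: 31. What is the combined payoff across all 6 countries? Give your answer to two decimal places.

273.60 billion dollars

Total contributed: 22 + 11 + 13 + 11 + 28 + 31 = 116; total kept: 6 × 34 − 116 = 88.
The mitigation fund pays out 1.6 × 116 = 185.60 in aggregate.
Group total = 88 + 185.60 = 273.60.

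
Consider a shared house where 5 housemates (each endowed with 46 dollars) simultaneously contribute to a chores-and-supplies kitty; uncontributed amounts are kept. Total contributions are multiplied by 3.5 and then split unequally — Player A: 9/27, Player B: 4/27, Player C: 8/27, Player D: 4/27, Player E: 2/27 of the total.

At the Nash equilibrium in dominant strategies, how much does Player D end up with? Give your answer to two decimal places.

93.70 dollars

A player with share s gets back 3.5·s per unit contributed, so full contribution is dominant for anyone with s > 1/3.5 = 0.2857 and zero contribution is dominant for anyone below.
Player A and Player C are above the threshold, contributing 46 each; the remaining 3 contribute 0. Total contributed: 92.
Player D keeps 46 and receives 3.5 × 92 × 4/27 = 47.70 from the chores-and-supplies kitty, for a payoff of 93.70.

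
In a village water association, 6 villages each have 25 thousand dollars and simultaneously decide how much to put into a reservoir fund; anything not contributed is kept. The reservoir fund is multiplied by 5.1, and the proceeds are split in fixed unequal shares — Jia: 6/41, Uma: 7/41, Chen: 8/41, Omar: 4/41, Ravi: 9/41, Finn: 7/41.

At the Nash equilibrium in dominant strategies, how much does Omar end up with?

Each unit j contributes comes back to j as 5.1 × (j's share), so j prefers to contribute only if that share exceeds 1/5.1 = 0.1961; otherwise keeping the unit dominates.
Only Ravi (9/41) clears that bar, contributing 25; the remaining 5 contribute 0. Total contributed: 25.
Omar keeps 25 and receives 5.1 × 25 × 4/41 = 12.44 from the reservoir fund, for a payoff of 37.44.

37.44 thousand dollars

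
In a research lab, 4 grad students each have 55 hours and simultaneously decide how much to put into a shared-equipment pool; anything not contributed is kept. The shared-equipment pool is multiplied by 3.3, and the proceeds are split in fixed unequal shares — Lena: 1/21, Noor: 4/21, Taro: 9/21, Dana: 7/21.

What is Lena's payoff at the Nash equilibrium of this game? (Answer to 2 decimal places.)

72.29 hours

For player j, contributing a unit is worthwhile iff 3.3 × (j's share) ≥ 1, i.e. iff j's share is at least 0.3030.
Taro and Dana are above the threshold, contributing 55 each; the remaining 2 contribute 0. Total contributed: 110.
Lena keeps 55 and receives 3.3 × 110 × 1/21 = 17.29 from the shared-equipment pool, for a payoff of 72.29.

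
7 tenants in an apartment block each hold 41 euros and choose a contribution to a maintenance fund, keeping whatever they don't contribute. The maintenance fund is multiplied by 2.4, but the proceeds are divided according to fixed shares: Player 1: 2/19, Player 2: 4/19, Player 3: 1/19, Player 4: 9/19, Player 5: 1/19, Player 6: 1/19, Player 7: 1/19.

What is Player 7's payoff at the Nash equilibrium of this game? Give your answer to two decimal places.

46.18 euros

Player j's private return per contributed unit is 2.4 × (j's share). Contributing is weakly dominant for j when that share is at least 1/2.4 = 0.4167, and contributing 0 is dominant otherwise.
The only share above 0.4167 is Player 4's 9/19, contributing 41; the remaining 6 contribute 0. Total contributed: 41.
Player 7 keeps 41 and receives 2.4 × 41 × 1/19 = 5.18 from the maintenance fund, for a payoff of 46.18.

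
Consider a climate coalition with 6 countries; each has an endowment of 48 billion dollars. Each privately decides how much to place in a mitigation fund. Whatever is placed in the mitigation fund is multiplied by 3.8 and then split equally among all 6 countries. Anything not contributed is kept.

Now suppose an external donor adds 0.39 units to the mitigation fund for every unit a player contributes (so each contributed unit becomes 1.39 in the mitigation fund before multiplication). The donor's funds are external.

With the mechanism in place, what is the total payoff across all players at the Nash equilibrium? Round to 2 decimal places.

288.00 billion dollars

The effective private return is 3.8 × 1.39 / 6 = 0.8803, which is still under 1, so the mechanism doesn't change anyone's dominant strategy: zero contribution.
At the Nash equilibrium no one contributes; group total payoff = 6 × 48 = 288.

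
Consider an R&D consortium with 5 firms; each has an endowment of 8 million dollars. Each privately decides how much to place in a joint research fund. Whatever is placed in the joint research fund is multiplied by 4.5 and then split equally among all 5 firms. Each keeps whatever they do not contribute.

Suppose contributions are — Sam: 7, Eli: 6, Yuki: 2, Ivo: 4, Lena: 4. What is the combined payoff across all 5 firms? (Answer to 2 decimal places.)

Total contributed: 7 + 6 + 2 + 4 + 4 = 23; total kept: 5 × 8 − 23 = 17.
The joint research fund pays out 4.5 × 23 = 103.50 in aggregate.
Group total = 17 + 103.50 = 120.50.

120.50 million dollars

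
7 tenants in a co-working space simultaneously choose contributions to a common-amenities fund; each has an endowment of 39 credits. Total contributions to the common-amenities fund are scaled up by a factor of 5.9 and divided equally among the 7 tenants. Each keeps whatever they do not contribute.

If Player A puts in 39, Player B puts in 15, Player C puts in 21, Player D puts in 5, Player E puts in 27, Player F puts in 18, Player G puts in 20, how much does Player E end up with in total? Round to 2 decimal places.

Total contributed: 39 + 15 + 21 + 5 + 27 + 18 + 20 = 145.
Each receives 5.9 × 145 / 7 = 122.21 from the common-amenities fund.
Player E keeps 39 − 27 = 12, so Player E's payoff is 12 + 122.21 = 134.21.

134.21 credits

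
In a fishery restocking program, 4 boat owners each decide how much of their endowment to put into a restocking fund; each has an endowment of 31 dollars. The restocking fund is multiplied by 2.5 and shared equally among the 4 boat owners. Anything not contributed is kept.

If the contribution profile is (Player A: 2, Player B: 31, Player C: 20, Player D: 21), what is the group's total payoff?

235.00 dollars

Total contributed: 2 + 31 + 20 + 21 = 74; total kept: 4 × 31 − 74 = 50.
The restocking fund pays out 2.5 × 74 = 185.00 in aggregate.
Group total = 50 + 185.00 = 235.00.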